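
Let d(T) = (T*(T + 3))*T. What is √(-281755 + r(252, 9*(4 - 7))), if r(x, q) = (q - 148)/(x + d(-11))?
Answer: I*√36110816495/358 ≈ 530.81*I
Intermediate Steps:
d(T) = T²*(3 + T) (d(T) = (T*(3 + T))*T = T²*(3 + T))
r(x, q) = (-148 + q)/(-968 + x) (r(x, q) = (q - 148)/(x + (-11)²*(3 - 11)) = (-148 + q)/(x + 121*(-8)) = (-148 + q)/(x - 968) = (-148 + q)/(-968 + x))
√(-281755 + r(252, 9*(4 - 7))) = √(-281755 + (-148 + 9*(4 - 7))/(-968 + 252)) = √(-281755 + (-148 + 9*(-3))/(-716)) = √(-281755 - (-148 - 27)/716) = √(-281755 - 1/716*(-175)) = √(-281755 + 175/716) = √(-201736405/716) = I*√36110816495/358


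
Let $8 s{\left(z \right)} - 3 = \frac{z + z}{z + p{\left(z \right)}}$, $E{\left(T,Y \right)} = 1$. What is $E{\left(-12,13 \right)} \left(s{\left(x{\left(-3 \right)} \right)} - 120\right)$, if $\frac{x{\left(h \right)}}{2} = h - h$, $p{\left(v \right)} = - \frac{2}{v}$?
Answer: $\text{NaN} \approx \text{NaN}$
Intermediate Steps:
$x{\left(h \right)} = 0$ ($x{\left(h \right)} = 2 \left(h - h\right) = 2 \cdot 0 = 0$)
$s{\left(z \right)} = \frac{3}{8} + \frac{z}{4 \left(z - \frac{2}{z}\right)}$ ($s{\left(z \right)} = \frac{3}{8} + \frac{\left(z + z\right) \frac{1}{z - \frac{2}{z}}}{8} = \frac{3}{8} + \frac{2 z \frac{1}{z - \frac{2}{z}}}{8} = \frac{3}{8} + \frac{z}{4 \left(z - \frac{2}{z}\right)}$)
$E{\left(-12,13 \right)} \left(s{\left(x{\left(-3 \right)} \right)} - 120\right) = 1 \left(\frac{-6 + 5 \cdot 0^{2}}{8 \left(-2 + 0^{2}\right)} - 120\right) = 1 \left(\frac{-6 + 5 \cdot 0}{8 \left(-2 + 0\right)} - 120\right) = 1 \left(\frac{-6 + 0}{8 \left(-2\right)} - 120\right) = 1 \left(\frac{1}{8} \left(- \frac{1}{2}\right) \left(-6\right) - 120\right) = 1 \left(\frac{3}{8} - 120\right) = 1 \left(- \frac{957}{8}\right) = - \frac{957}{8}$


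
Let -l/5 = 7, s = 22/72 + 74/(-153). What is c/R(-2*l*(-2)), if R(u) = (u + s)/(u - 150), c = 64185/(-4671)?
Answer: -38355400/1349227 ≈ -28.428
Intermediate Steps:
s = -109/612 (s = 22*(1/72) + 74*(-1/153) = 11/36 - 74/153 = -109/612 ≈ -0.17810)
l = -35 (l = -5*7 = -35)
c = -21395/1557 (c = 64185*(-1/4671) = -21395/1557 ≈ -13.741)
R(u) = (-109/612 + u)/(-150 + u) (R(u) = (u - 109/612)/(u - 150) = (-109/612 + u)/(-150 + u))
c/R(-2*l*(-2)) = -21395*(-150 - 2*(-35)*(-2))/(-109/612 - 2*(-35)*(-2))/1557 = -21395*(-150 + 70*(-2))/(-109/612 + 70*(-2))/1557 = -21395*(-150 - 140)/(-109/612 - 140)/1557 = -21395/(1557*(-85789/612/(-290))) = -21395/(1557*((-1/290*(-85789/612)))) = -21395/(1557*85789/177480) = -21395/1557*177480/85789 = -38355400/1349227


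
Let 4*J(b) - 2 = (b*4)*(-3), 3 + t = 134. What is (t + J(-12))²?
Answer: 112225/4 ≈ 28056.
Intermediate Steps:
t = 131 (t = -3 + 134 = 131)
J(b) = ½ - 3*b (J(b) = ½ + ((b*4)*(-3))/4 = ½ + ((4*b)*(-3))/4 = ½ + (-12*b)/4 = ½ - 3*b)
(t + J(-12))² = (131 + (½ - 3*(-12)))² = (131 + (½ + 36))² = (131 + 73/2)² = (335/2)² = 112225/4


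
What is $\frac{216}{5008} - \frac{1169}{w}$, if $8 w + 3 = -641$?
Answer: $\frac{209705}{14398} \approx 14.565$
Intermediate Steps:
$w = - \frac{161}{2}$ ($w = - \frac{3}{8} + \frac{1}{8} \left(-641\right) = - \frac{3}{8} - \frac{641}{8} = - \frac{161}{2} \approx -80.5$)
$\frac{216}{5008} - \frac{1169}{w} = \frac{216}{5008} - \frac{1169}{- \frac{161}{2}} = 216 \cdot \frac{1}{5008} - - \frac{334}{23} = \frac{27}{626} + \frac{334}{23} = \frac{209705}{14398}$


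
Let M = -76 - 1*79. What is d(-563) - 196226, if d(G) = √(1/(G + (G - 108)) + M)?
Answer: -196226 + I*√236028414/1234 ≈ -1.9623e+5 + 12.45*I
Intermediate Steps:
M = -155 (M = -76 - 79 = -155)
d(G) = √(-155 + 1/(-108 + 2*G)) (d(G) = √(1/(G + (G - 108)) - 155) = √(1/(G + (-108 + G)) - 155) = √(1/(-108 + 2*G) - 155) = √(-155 + 1/(-108 + 2*G)))
d(-563) - 196226 = √2*√((16741 - 310*(-563))/(-54 - 563))/2 - 196226 = √2*√((16741 + 174530)/(-617))/2 - 196226 = √2*√(-1/617*191271)/2 - 196226 = √2*√(-191271/617)/2 - 196226 = √2*(I*√118014207/617)/2 - 196226 = I*√236028414/1234 - 196226 = -196226 + I*√236028414/1234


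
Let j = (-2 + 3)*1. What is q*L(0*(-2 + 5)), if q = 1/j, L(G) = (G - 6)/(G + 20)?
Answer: -3/10 ≈ -0.30000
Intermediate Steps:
j = 1 (j = 1*1 = 1)
L(G) = (-6 + G)/(20 + G)
q = 1 (q = 1/1 = 1)
q*L(0*(-2 + 5)) = 1*((-6 + 0*(-2 + 5))/(20 + 0*(-2 + 5))) = 1*((-6 + 0*3)/(20 + 0*3)) = 1*((-6 + 0)/(20 + 0)) = 1*(-6/20) = 1*((1/20)*(-6)) = 1*(-3/10) = -3/10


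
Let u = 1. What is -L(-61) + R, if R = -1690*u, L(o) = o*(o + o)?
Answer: -9132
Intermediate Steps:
L(o) = 2*o² (L(o) = o*(2*o) = 2*o²)
R = -1690 ≈ -1690.0
-L(-61) + R = -2*(-61)² - 1690 = -2*3721 - 1690 = -1*7442 - 1690 = -7442 - 1690 = -9132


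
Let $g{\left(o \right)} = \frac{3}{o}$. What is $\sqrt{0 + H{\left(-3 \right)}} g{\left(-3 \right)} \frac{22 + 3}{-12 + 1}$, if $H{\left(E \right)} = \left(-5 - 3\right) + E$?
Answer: $\frac{25 i \sqrt{11}}{11} \approx 7.5378 i$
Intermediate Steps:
$H{\left(E \right)} = -8 + E$
$\sqrt{0 + H{\left(-3 \right)}} g{\left(-3 \right)} \frac{22 + 3}{-12 + 1} = \sqrt{0 - 11} \frac{3}{-3} \frac{22 + 3}{-12 + 1} = \sqrt{0 - 11} \cdot 3 \left(- \frac{1}{3}\right) \frac{25}{-11} = \sqrt{-11} \left(-1\right) 25 \left(- \frac{1}{11}\right) = i \sqrt{11} \left(-1\right) \left(- \frac{25}{11}\right) = - i \sqrt{11} \left(- \frac{25}{11}\right) = \frac{25 i \sqrt{11}}{11}$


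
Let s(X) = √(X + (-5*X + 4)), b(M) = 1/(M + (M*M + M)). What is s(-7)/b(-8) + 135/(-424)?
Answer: -135/424 + 192*√2 ≈ 271.21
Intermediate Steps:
b(M) = 1/(M² + 2*M) (b(M) = 1/(M + (M² + M)) = 1/(M + (M + M²)) = 1/(M² + 2*M))
s(X) = √(4 - 4*X) (s(X) = √(X + (4 - 5*X)) = √(4 - 4*X))
s(-7)/b(-8) + 135/(-424) = (2*√(1 - 1*(-7)))/((1/((-8)*(2 - 8)))) + 135/(-424) = (2*√(1 + 7))/((-⅛/(-6))) + 135*(-1/424) = (2*√8)/((-⅛*(-⅙))) - 135/424 = (2*(2*√2))/(1/48) - 135/424 = (4*√2)*48 - 135/424 = 192*√2 - 135/424 = -135/424 + 192*√2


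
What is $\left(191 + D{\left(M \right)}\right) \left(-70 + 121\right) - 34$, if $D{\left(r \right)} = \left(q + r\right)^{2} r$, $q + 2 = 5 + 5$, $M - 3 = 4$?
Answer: $90032$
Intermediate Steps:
$M = 7$ ($M = 3 + 4 = 7$)
$q = 8$ ($q = -2 + \left(5 + 5\right) = -2 + 10 = 8$)
$D{\left(r \right)} = r \left(8 + r\right)^{2}$ ($D{\left(r \right)} = \left(8 + r\right)^{2} r = r \left(8 + r\right)^{2}$)
$\left(191 + D{\left(M \right)}\right) \left(-70 + 121\right) - 34 = \left(191 + 7 \left(8 + 7\right)^{2}\right) \left(-70 + 121\right) - 34 = \left(191 + 7 \cdot 15^{2}\right) 51 - 34 = \left(191 + 7 \cdot 225\right) 51 - 34 = \left(191 + 1575\right) 51 - 34 = 1766 \cdot 51 - 34 = 90066 - 34 = 90032$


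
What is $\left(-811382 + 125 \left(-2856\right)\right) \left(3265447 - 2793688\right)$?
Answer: $-551194723938$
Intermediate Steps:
$\left(-811382 + 125 \left(-2856\right)\right) \left(3265447 - 2793688\right) = \left(-811382 - 357000\right) 471759 = \left(-1168382\right) 471759 = -551194723938$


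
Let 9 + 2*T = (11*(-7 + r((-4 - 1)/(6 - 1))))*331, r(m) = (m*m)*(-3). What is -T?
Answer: 36419/2 ≈ 18210.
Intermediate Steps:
r(m) = -3*m² (r(m) = m²*(-3) = -3*m²)
T = -36419/2 (T = -9/2 + ((11*(-7 - 3*(-4 - 1)²/(6 - 1)²))*331)/2 = -9/2 + ((11*(-7 - 3*1²))*331)/2 = -9/2 + ((11*(-7 - 3*(-5*⅕)²))*331)/2 = -9/2 + ((11*(-7 - 3*(-1)²))*331)/2 = -9/2 + ((11*(-7 - 3*1))*331)/2 = -9/2 + ((11*(-7 - 3))*331)/2 = -9/2 + ((11*(-10))*331)/2 = -9/2 + (-110*331)/2 = -9/2 + (½)*(-36410) = -9/2 - 18205 = -36419/2 ≈ -18210.)
-T = -1*(-36419/2) = 36419/2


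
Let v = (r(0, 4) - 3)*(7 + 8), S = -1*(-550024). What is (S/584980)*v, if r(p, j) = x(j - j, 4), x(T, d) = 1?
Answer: -825036/29249 ≈ -28.207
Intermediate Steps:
S = 550024
r(p, j) = 1
v = -30 (v = (1 - 3)*(7 + 8) = -2*15 = -30)
(S/584980)*v = (550024/584980)*(-30) = (550024*(1/584980))*(-30) = (137506/146245)*(-30) = -825036/29249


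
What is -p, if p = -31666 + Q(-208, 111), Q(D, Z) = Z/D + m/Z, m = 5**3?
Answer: 731090929/23088 ≈ 31665.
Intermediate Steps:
m = 125
Q(D, Z) = 125/Z + Z/D (Q(D, Z) = Z/D + 125/Z = 125/Z + Z/D)
p = -731090929/23088 (p = -31666 + (125/111 + 111/(-208)) = -31666 + (125*(1/111) + 111*(-1/208)) = -31666 + (125/111 - 111/208) = -31666 + 13679/23088 = -731090929/23088 ≈ -31665.)
-p = -1*(-731090929/23088) = 731090929/23088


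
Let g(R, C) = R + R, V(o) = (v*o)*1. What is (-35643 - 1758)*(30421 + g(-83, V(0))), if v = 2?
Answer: -1131567255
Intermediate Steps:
V(o) = 2*o (V(o) = (2*o)*1 = 2*o)
g(R, C) = 2*R
(-35643 - 1758)*(30421 + g(-83, V(0))) = (-35643 - 1758)*(30421 + 2*(-83)) = -37401*(30421 - 166) = -37401*30255 = -1131567255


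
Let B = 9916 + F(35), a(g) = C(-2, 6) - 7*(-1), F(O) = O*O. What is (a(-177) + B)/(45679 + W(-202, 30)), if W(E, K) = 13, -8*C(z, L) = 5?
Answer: 89179/365536 ≈ 0.24397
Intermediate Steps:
C(z, L) = -5/8 (C(z, L) = -1/8*5 = -5/8)
F(O) = O**2
a(g) = 51/8 (a(g) = -5/8 - 7*(-1) = -5/8 + 7 = 51/8)
B = 11141 (B = 9916 + 35**2 = 9916 + 1225 = 11141)
(a(-177) + B)/(45679 + W(-202, 30)) = (51/8 + 11141)/(45679 + 13) = (89179/8)/45692 = (89179/8)*(1/45692) = 89179/365536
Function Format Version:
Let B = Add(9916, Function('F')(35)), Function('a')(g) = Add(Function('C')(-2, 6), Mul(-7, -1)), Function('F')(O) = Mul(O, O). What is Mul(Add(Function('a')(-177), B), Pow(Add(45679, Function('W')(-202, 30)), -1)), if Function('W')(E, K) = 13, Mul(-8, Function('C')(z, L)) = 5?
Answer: Rational(89179, 365536) ≈ 0.24397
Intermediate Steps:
Function('C')(z, L) = Rational(-5, 8) (Function('C')(z, L) = Mul(Rational(-1, 8), 5) = Rational(-5, 8))
Function('F')(O) = Pow(O, 2)
Function('a')(g) = Rational(51, 8) (Function('a')(g) = Add(Rational(-5, 8), Mul(-7, -1)) = Add(Rational(-5, 8), 7) = Rational(51, 8))
B = 11141 (B = Add(9916, Pow(35, 2)) = Add(9916, 1225) = 11141)
Mul(Add(Function('a')(-177), B), Pow(Add(45679, Function('W')(-202, 30)), -1)) = Mul(Add(Rational(51, 8), 11141), Pow(Add(45679, 13), -1)) = Mul(Rational(89179, 8), Pow(45692, -1)) = Mul(Rational(89179, 8), Rational(1, 45692)) = Rational(89179, 365536)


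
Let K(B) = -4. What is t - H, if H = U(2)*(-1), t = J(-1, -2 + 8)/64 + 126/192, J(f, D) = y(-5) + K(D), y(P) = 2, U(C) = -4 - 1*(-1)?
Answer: -19/8 ≈ -2.3750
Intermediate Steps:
U(C) = -3 (U(C) = -4 + 1 = -3)
J(f, D) = -2 (J(f, D) = 2 - 4 = -2)
t = 5/8 (t = -2/64 + 126/192 = -2*1/64 + 126*(1/192) = -1/32 + 21/32 = 5/8 ≈ 0.62500)
H = 3 (H = -3*(-1) = 3)
t - H = 5/8 - 1*3 = 5/8 - 3 = -19/8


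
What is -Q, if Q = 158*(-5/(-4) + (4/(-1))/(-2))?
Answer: -1027/2 ≈ -513.50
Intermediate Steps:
Q = 1027/2 (Q = 158*(-5*(-1/4) + (4*(-1))*(-1/2)) = 158*(5/4 - 4*(-1/2)) = 158*(5/4 + 2) = 158*(13/4) = 1027/2 ≈ 513.50)
-Q = -1*1027/2 = -1027/2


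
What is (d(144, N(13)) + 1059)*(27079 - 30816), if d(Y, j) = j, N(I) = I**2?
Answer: -4589036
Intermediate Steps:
(d(144, N(13)) + 1059)*(27079 - 30816) = (13**2 + 1059)*(27079 - 30816) = (169 + 1059)*(-3737) = 1228*(-3737) = -4589036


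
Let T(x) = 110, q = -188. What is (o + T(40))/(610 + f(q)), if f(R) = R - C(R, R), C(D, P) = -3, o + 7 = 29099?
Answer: 29202/425 ≈ 68.711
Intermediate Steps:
o = 29092 (o = -7 + 29099 = 29092)
f(R) = 3 + R (f(R) = R - 1*(-3) = R + 3 = 3 + R)
(o + T(40))/(610 + f(q)) = (29092 + 110)/(610 + (3 - 188)) = 29202/(610 - 185) = 29202/425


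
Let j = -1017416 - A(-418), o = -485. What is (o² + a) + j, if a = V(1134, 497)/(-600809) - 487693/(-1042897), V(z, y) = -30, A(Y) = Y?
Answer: -489844521538521682/626581903673 ≈ -7.8177e+5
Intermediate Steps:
j = -1016998 (j = -1017416 - 1*(-418) = -1017416 + 418 = -1016998)
a = 293041630547/626581903673 (a = -30/(-600809) - 487693/(-1042897) = -30*(-1/600809) - 487693*(-1/1042897) = 30/600809 + 487693/1042897 = 293041630547/626581903673 ≈ 0.46768)
(o² + a) + j = ((-485)² + 293041630547/626581903673) - 1016998 = (235225 + 293041630547/626581903673) - 1016998 = 147388021333111972/626581903673 - 1016998 = -489844521538521682/626581903673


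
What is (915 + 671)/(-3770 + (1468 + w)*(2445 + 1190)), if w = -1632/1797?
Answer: 475007/1596068075 ≈ 0.00029761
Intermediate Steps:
w = -544/599 (w = -1632*1/1797 = -544/599 ≈ -0.90818)
(915 + 671)/(-3770 + (1468 + w)*(2445 + 1190)) = (915 + 671)/(-3770 + (1468 - 544/599)*(2445 + 1190)) = 1586/(-3770 + (878788/599)*3635) = 1586/(-3770 + 3194394380/599) = 1586/(3192136150/599) = 1586*(599/3192136150) = 475007/1596068075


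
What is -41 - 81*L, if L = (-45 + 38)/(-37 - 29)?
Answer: -1091/22 ≈ -49.591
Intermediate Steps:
L = 7/66 (L = -7/(-66) = -7*(-1/66) = 7/66 ≈ 0.10606)
-41 - 81*L = -41 - 81*7/66 = -41 - 189/22 = -1091/22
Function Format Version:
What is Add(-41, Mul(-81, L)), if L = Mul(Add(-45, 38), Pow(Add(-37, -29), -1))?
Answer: Rational(-1091, 22) ≈ -49.591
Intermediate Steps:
L = Rational(7, 66) (L = Mul(-7, Pow(-66, -1)) = Mul(-7, Rational(-1, 66)) = Rational(7, 66) ≈ 0.10606)
Add(-41, Mul(-81, L)) = Add(-41, Mul(-81, Rational(7, 66))) = Add(-41, Rational(-189, 22)) = Rational(-1091, 22)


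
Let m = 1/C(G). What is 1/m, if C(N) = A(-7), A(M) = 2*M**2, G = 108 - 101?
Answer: 98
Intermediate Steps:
G = 7
C(N) = 98 (C(N) = 2*(-7)**2 = 2*49 = 98)
m = 1/98 ≈ 0.010204
1/m = 1/(1/98) = 98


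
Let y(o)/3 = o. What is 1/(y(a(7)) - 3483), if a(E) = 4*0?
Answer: -1/3483 ≈ -0.00028711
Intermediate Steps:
a(E) = 0
y(o) = 3*o
1/(y(a(7)) - 3483) = 1/(3*0 - 3483) = 1/(0 - 3483) = 1/(-3483) = -1/3483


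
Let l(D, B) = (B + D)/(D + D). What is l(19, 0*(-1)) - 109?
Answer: -217/2 ≈ -108.50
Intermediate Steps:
l(D, B) = (B + D)/(2*D) (l(D, B) = (B + D)/((2*D)) = (B + D)*(1/(2*D)) = (B + D)/(2*D))
l(19, 0*(-1)) - 109 = (½)*(0*(-1) + 19)/19 - 109 = (½)*(1/19)*(0 + 19) - 109 = (½)*(1/19)*19 - 109 = ½ - 109 = -217/2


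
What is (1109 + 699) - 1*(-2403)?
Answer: 4211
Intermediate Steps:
(1109 + 699) - 1*(-2403) = 1808 + 2403 = 4211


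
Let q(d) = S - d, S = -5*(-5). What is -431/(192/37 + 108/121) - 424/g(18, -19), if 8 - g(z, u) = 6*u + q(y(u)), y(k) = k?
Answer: -27008743/353964 ≈ -76.304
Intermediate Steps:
S = 25
q(d) = 25 - d
g(z, u) = -17 - 5*u (g(z, u) = 8 - (6*u + (25 - u)) = 8 - (25 + 5*u) = 8 + (-25 - 5*u) = -17 - 5*u)
-431/(192/37 + 108/121) - 424/g(18, -19) = -431/(192/37 + 108/121) - 424/(-17 - 5*(-19)) = -431/(192*(1/37) + 108*(1/121)) - 424/(-17 + 95) = -431/(192/37 + 108/121) - 424/78 = -431/27228/4477 - 424*1/78 = -431*4477/27228 - 212/39 = -1929587/27228 - 212/39 = -27008743/353964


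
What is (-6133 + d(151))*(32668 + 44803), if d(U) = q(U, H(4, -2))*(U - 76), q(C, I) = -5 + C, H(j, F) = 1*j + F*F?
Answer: 373177807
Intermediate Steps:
H(j, F) = j + F**2
d(U) = (-76 + U)*(-5 + U) (d(U) = (-5 + U)*(U - 76) = (-5 + U)*(-76 + U) = (-76 + U)*(-5 + U))
(-6133 + d(151))*(32668 + 44803) = (-6133 + (-76 + 151)*(-5 + 151))*(32668 + 44803) = (-6133 + 75*146)*77471 = (-6133 + 10950)*77471 = 4817*77471 = 373177807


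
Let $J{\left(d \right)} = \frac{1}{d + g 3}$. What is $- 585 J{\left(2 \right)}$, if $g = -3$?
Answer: $\frac{585}{7} \approx 83.571$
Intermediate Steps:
$J{\left(d \right)} = \frac{1}{-9 + d}$ ($J{\left(d \right)} = \frac{1}{d - 9} = \frac{1}{-9 + d}$)
$- 585 J{\left(2 \right)} = - \frac{585}{-9 + 2} = - \frac{585}{-7} = \left(-585\right) \left(- \frac{1}{7}\right) = \frac{585}{7}$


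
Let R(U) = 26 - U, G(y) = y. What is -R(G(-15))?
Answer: -41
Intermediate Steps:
-R(G(-15)) = -(26 - 1*(-15)) = -(26 + 15) = -1*41 = -41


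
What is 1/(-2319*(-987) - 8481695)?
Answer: -1/6192842 ≈ -1.6148e-7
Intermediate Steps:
1/(-2319*(-987) - 8481695) = 1/(2288853 - 8481695) = 1/(-6192842) = -1/6192842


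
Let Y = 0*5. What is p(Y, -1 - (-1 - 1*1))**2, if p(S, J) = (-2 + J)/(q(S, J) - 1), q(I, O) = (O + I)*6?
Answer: 1/25 ≈ 0.040000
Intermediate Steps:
Y = 0
q(I, O) = 6*I + 6*O (q(I, O) = (I + O)*6 = 6*I + 6*O)
p(S, J) = (-2 + J)/(-1 + 6*J + 6*S) (p(S, J) = (-2 + J)/((6*S + 6*J) - 1) = (-2 + J)/((6*J + 6*S) - 1) = (-2 + J)/(-1 + 6*J + 6*S))
p(Y, -1 - (-1 - 1*1))**2 = ((-2 + (-1 - (-1 - 1*1)))/(-1 + 6*(-1 - (-1 - 1*1)) + 6*0))**2 = ((-2 + (-1 - (-1 - 1)))/(-1 + 6*(-1 - (-1 - 1)) + 0))**2 = ((-2 + (-1 - 1*(-2)))/(-1 + 6*(-1 - 1*(-2)) + 0))**2 = ((-2 + (-1 + 2))/(-1 + 6*(-1 + 2) + 0))**2 = ((-2 + 1)/(-1 + 6*1 + 0))**2 = (-1/(-1 + 6 + 0))**2 = (-1/5)**2 = 1/25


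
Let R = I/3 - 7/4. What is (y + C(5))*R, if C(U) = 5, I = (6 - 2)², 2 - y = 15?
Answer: -86/3 ≈ -28.667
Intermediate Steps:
y = -13 (y = 2 - 1*15 = 2 - 15 = -13)
I = 16 (I = 4² = 16)
R = 43/12 (R = 16/3 - 7/4 = 43/12 ≈ 3.5833)
(y + C(5))*R = (-13 + 5)*(43/12) = -8*43/12 = -86/3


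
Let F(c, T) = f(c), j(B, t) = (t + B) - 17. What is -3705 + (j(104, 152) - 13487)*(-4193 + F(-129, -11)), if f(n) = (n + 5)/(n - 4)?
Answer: 7385863395/133 ≈ 5.5533e+7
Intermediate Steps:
j(B, t) = -17 + B + t (j(B, t) = (B + t) - 17 = -17 + B + t)
f(n) = (5 + n)/(-4 + n)
F(c, T) = (5 + c)/(-4 + c)
-3705 + (j(104, 152) - 13487)*(-4193 + F(-129, -11)) = -3705 + ((-17 + 104 + 152) - 13487)*(-4193 + (5 - 129)/(-4 - 129)) = -3705 + (239 - 13487)*(-4193 - 124/(-133)) = -3705 - 13248*(-4193 - 1/133*(-124)) = -3705 - 13248*(-4193 + 124/133) = -3705 - 13248*(-557545/133) = -3705 + 7386356160/133 = 7385863395/133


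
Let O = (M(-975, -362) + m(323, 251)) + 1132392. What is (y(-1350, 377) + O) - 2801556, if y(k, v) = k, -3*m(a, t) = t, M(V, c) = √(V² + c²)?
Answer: -5011793/3 + √1081669 ≈ -1.6696e+6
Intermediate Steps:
m(a, t) = -t/3
O = 3396925/3 + √1081669 (O = (√((-975)² + (-362)²) - ⅓*251) + 1132392 = (√(950625 + 131044) - 251/3) + 1132392 = (√1081669 - 251/3) + 1132392 = (-251/3 + √1081669) + 1132392 = 3396925/3 + √1081669 ≈ 1.1333e+6)
(y(-1350, 377) + O) - 2801556 = (-1350 + (3396925/3 + √1081669)) - 2801556 = (3392875/3 + √1081669) - 2801556 = -5011793/3 + √1081669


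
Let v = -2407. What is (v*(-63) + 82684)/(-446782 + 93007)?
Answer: -9373/14151 ≈ -0.66236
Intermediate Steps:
(v*(-63) + 82684)/(-446782 + 93007) = (-2407*(-63) + 82684)/(-446782 + 93007) = (151641 + 82684)/(-353775) = 234325*(-1/353775) = -9373/14151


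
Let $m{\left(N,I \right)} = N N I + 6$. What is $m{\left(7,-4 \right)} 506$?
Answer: $-96140$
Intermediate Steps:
$m{\left(N,I \right)} = 6 + I N^{2}$ ($m{\left(N,I \right)} = N^{2} I + 6 = I N^{2} + 6 = 6 + I N^{2}$)
$m{\left(7,-4 \right)} 506 = \left(6 - 4 \cdot 7^{2}\right) 506 = \left(6 - 196\right) 506 = \left(-190\right) 506 = -96140$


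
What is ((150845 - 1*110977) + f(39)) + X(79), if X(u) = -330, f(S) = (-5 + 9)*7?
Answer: 39566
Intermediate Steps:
f(S) = 28 (f(S) = 4*7 = 28)
((150845 - 1*110977) + f(39)) + X(79) = ((150845 - 1*110977) + 28) - 330 = ((150845 - 110977) + 28) - 330 = (39868 + 28) - 330 = 39896 - 330 = 39566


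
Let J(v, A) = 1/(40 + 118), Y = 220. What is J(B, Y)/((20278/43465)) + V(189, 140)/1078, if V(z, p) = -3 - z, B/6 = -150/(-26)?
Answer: -284149069/1726915036 ≈ -0.16454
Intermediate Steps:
B = 450/13 (B = 6*(-150/(-26)) = 6*(-150*(-1/26)) = 6*(75/13) = 450/13 ≈ 34.615)
J(v, A) = 1/158
J(B, Y)/((20278/43465)) + V(189, 140)/1078 = 1/(158*((20278/43465))) + (-3 - 1*189)/1078 = 1/(158*((20278*(1/43465)))) + (-3 - 189)*(1/1078) = 1/(158*(20278/43465)) - 192*1/1078 = (1/158)*(43465/20278) - 96/539 = 43465/3203924 - 96/539 = -284149069/1726915036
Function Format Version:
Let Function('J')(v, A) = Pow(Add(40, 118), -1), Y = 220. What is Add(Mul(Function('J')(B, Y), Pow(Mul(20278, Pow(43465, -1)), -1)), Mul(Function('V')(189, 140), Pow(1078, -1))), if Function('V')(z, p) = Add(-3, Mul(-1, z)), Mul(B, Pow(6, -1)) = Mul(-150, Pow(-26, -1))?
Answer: Rational(-284149069, 1726915036) ≈ -0.16454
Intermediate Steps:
B = Rational(450, 13) (B = Mul(6, Mul(-150, Pow(-26, -1))) = Mul(6, Mul(-150, Rational(-1, 26))) = Mul(6, Rational(75, 13)) = Rational(450, 13) ≈ 34.615)
Function('J')(v, A) = Rational(1, 158) (Function('J')(v, A) = Pow(158, -1) = Rational(1, 158))
Add(Mul(Function('J')(B, Y), Pow(Mul(20278, Pow(43465, -1)), -1)), Mul(Function('V')(189, 140), Pow(1078, -1))) = Add(Mul(Rational(1, 158), Pow(Mul(20278, Pow(43465, -1)), -1)), Mul(Add(-3, Mul(-1, 189)), Pow(1078, -1))) = Add(Mul(Rational(1, 158), Pow(Mul(20278, Rational(1, 43465)), -1)), Mul(Add(-3, -189), Rational(1, 1078))) = Add(Mul(Rational(1, 158), Pow(Rational(20278, 43465), -1)), Mul(-192, Rational(1, 1078))) = Add(Mul(Rational(1, 158), Rational(43465, 20278)), Rational(-96, 539)) = Add(Rational(43465, 3203924), Rational(-96, 539)) = Rational(-284149069, 1726915036)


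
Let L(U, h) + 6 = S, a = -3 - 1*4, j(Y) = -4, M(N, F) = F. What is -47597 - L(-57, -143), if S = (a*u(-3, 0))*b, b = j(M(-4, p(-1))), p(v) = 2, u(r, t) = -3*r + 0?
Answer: -47843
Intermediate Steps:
u(r, t) = -3*r
b = -4
a = -7 (a = -3 - 4 = -7)
S = 252 (S = -(-21)*(-3)*(-4) = -7*9*(-4) = -63*(-4) = 252)
L(U, h) = 246 (L(U, h) = -6 + 252 = 246)
-47597 - L(-57, -143) = -47597 - 1*246 = -47597 - 246 = -47843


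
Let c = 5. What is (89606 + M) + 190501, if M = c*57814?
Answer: 569177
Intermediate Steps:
M = 289070 (M = 5*57814 = 289070)
(89606 + M) + 190501 = (89606 + 289070) + 190501 = 378676 + 190501 = 569177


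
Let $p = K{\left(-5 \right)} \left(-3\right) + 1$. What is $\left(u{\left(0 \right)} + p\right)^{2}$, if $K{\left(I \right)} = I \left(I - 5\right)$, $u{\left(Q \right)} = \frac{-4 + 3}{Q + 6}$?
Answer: $\frac{801025}{36} \approx 22251.0$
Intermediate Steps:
$u{\left(Q \right)} = - \frac{1}{6 + Q}$
$K{\left(I \right)} = I \left(-5 + I\right)$
$p = -149$ ($p = - 5 \left(-5 - 5\right) \left(-3\right) + 1 = \left(-5\right) \left(-10\right) \left(-3\right) + 1 = 50 \left(-3\right) + 1 = -150 + 1 = -149$)
$\left(u{\left(0 \right)} + p\right)^{2} = \left(- \frac{1}{6 + 0} - 149\right)^{2} = \left(- \frac{1}{6} - 149\right)^{2} = \left(- \frac{895}{6}\right)^{2} = \frac{801025}{36}$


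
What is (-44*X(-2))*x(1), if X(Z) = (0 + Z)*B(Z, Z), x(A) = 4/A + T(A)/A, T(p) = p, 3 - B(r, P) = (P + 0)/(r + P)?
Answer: 1100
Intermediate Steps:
B(r, P) = 3 - P/(P + r) (B(r, P) = 3 - (P + 0)/(r + P) = 3 - P/(P + r))
x(A) = 1 + 4/A (x(A) = 4/A + A/A = 4/A + 1 = 1 + 4/A)
X(Z) = 5*Z/2 (X(Z) = (0 + Z)*((2*Z + 3*Z)/(Z + Z)) = Z*((5*Z)/((2*Z))) = Z*((1/(2*Z))*(5*Z)) = Z*(5/2) = 5*Z/2)
(-44*X(-2))*x(1) = (-110*(-2))*((4 + 1)/1) = (-44*(-5))*(1*5) = 220*5 = 1100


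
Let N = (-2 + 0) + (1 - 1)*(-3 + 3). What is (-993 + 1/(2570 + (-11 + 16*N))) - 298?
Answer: -3262356/2527 ≈ -1291.0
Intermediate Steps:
N = -2 (N = -2 + 0*0 = -2 + 0 = -2)
(-993 + 1/(2570 + (-11 + 16*N))) - 298 = (-993 + 1/(2570 + (-11 + 16*(-2)))) - 298 = (-993 + 1/(2570 + (-11 - 32))) - 298 = (-993 + 1/(2570 - 43)) - 298 = (-993 + 1/2527) - 298 = -2509310/2527 - 298 = -3262356/2527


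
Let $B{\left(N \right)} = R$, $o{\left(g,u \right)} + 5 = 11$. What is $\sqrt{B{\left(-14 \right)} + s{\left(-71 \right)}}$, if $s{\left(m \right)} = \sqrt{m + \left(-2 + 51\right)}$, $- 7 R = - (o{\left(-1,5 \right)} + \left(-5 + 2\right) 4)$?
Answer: $\frac{\sqrt{-42 + 49 i \sqrt{22}}}{7} \approx 1.3984 + 1.6771 i$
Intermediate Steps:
$o{\left(g,u \right)} = 6$ ($o{\left(g,u \right)} = -5 + 11 = 6$)
$R = - \frac{6}{7}$ ($R = - \frac{\left(-1\right) \left(6 + \left(-5 + 2\right) 4\right)}{7} = - \frac{\left(-1\right) \left(6 - 12\right)}{7} = - \frac{\left(-1\right) \left(-6\right)}{7} = \left(- \frac{1}{7}\right) 6 = - \frac{6}{7} \approx -0.85714$)
$s{\left(m \right)} = \sqrt{49 + m}$ ($s{\left(m \right)} = \sqrt{m + 49} = \sqrt{49 + m}$)
$B{\left(N \right)} = - \frac{6}{7}$
$\sqrt{B{\left(-14 \right)} + s{\left(-71 \right)}} = \sqrt{- \frac{6}{7} + \sqrt{49 - 71}} = \sqrt{- \frac{6}{7} + \sqrt{-22}} = \sqrt{- \frac{6}{7} + i \sqrt{22}}$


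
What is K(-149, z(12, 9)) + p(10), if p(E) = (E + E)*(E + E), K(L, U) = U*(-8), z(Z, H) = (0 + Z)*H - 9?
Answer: -392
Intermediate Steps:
z(Z, H) = -9 + H*Z (z(Z, H) = Z*H - 9 = H*Z - 9 = -9 + H*Z)
K(L, U) = -8*U
p(E) = 4*E² (p(E) = (2*E)*(2*E) = 4*E²)
K(-149, z(12, 9)) + p(10) = -8*(-9 + 9*12) + 4*10² = -8*(-9 + 108) + 4*100 = -8*99 + 400 = -792 + 400 = -392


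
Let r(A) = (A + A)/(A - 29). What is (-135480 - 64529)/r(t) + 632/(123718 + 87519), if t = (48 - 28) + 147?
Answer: -2915201672633/35276579 ≈ -82639.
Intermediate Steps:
t = 167 (t = 20 + 147 = 167)
r(A) = 2*A/(-29 + A) (r(A) = (2*A)/(-29 + A) = 2*A/(-29 + A))
(-135480 - 64529)/r(t) + 632/(123718 + 87519) = (-135480 - 64529)/((2*167/(-29 + 167))) + 632/(123718 + 87519) = -200009/(2*167/138) + 632/211237 = -200009/(2*167*(1/138)) + 632*(1/211237) = -200009/167/69 + 632/211237 = -200009*69/167 + 632/211237 = -13800621/167 + 632/211237 = -2915201672633/35276579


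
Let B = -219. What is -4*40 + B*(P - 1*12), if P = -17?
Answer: 6191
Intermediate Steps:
-4*40 + B*(P - 1*12) = -4*40 - 219*(-17 - 1*12) = -160 - 219*(-17 - 12) = -160 - 219*(-29) = -160 + 6351 = 6191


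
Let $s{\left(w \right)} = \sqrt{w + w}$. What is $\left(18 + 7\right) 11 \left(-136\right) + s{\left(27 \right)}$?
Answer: $-37400 + 3 \sqrt{6} \approx -37393.0$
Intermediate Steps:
$s{\left(w \right)} = \sqrt{2} \sqrt{w}$ ($s{\left(w \right)} = \sqrt{2 w} = \sqrt{2} \sqrt{w}$)
$\left(18 + 7\right) 11 \left(-136\right) + s{\left(27 \right)} = \left(18 + 7\right) 11 \left(-136\right) + \sqrt{2} \sqrt{27} = 25 \cdot 11 \left(-136\right) + \sqrt{2} \cdot 3 \sqrt{3} = 275 \left(-136\right) + 3 \sqrt{6} = -37400 + 3 \sqrt{6}$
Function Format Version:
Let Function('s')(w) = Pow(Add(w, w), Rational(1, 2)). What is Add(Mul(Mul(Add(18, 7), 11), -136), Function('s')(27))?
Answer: Add(-37400, Mul(3, Pow(6, Rational(1, 2)))) ≈ -37393.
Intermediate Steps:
Function('s')(w) = Mul(Pow(2, Rational(1, 2)), Pow(w, Rational(1, 2))) (Function('s')(w) = Pow(Mul(2, w), Rational(1, 2)) = Mul(Pow(2, Rational(1, 2)), Pow(w, Rational(1, 2))))
Add(Mul(Mul(Add(18, 7), 11), -136), Function('s')(27)) = Add(Mul(Mul(Add(18, 7), 11), -136), Mul(Pow(2, Rational(1, 2)), Pow(27, Rational(1, 2)))) = Add(Mul(Mul(25, 11), -136), Mul(Pow(2, Rational(1, 2)), Mul(3, Pow(3, Rational(1, 2))))) = Add(Mul(275, -136), Mul(3, Pow(6, Rational(1, 2)))) = Add(-37400, Mul(3, Pow(6, Rational(1, 2))))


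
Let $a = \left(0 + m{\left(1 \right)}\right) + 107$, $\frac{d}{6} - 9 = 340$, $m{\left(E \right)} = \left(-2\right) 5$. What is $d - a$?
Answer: $1997$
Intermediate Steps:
$m{\left(E \right)} = -10$
$d = 2094$ ($d = 54 + 6 \cdot 340 = 54 + 2040 = 2094$)
$a = 97$ ($a = \left(0 - 10\right) + 107 = -10 + 107 = 97$)
$d - a = 2094 - 97 = 1997$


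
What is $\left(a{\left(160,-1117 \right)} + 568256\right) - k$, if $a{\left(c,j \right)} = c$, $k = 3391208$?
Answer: $-2822792$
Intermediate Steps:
$\left(a{\left(160,-1117 \right)} + 568256\right) - k = \left(160 + 568256\right) - 3391208 = 568416 - 3391208 = -2822792$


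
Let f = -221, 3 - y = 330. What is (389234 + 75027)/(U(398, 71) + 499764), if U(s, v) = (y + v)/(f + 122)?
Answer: 45961839/49476892 ≈ 0.92896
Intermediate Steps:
y = -327 (y = 3 - 1*330 = 3 - 330 = -327)
U(s, v) = 109/33 - v/99 (U(s, v) = (-327 + v)/(-221 + 122) = (-327 + v)/(-99) = (-327 + v)*(-1/99) = 109/33 - v/99)
(389234 + 75027)/(U(398, 71) + 499764) = (389234 + 75027)/((109/33 - 1/99*71) + 499764) = 464261/((109/33 - 71/99) + 499764) = 464261/(256/99 + 499764) = 464261/(49476892/99) = 464261*(99/49476892) = 45961839/49476892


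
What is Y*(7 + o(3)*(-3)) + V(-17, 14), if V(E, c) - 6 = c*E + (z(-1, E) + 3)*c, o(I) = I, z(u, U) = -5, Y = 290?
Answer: -840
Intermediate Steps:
V(E, c) = 6 - 2*c + E*c (V(E, c) = 6 + (c*E + (-5 + 3)*c) = 6 + (E*c - 2*c) = 6 + (-2*c + E*c) = 6 - 2*c + E*c)
Y*(7 + o(3)*(-3)) + V(-17, 14) = 290*(7 + 3*(-3)) + (6 - 2*14 - 17*14) = 290*(7 - 9) + (6 - 28 - 238) = 290*(-2) - 260 = -580 - 260 = -840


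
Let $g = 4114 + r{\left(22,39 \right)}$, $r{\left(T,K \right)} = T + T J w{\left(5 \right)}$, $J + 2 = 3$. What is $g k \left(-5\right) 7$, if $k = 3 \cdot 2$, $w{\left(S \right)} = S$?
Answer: $-891660$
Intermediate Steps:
$J = 1$ ($J = -2 + 3 = 1$)
$k = 6$
$r{\left(T,K \right)} = 6 T$ ($r{\left(T,K \right)} = T + T 1 \cdot 5 = T + T 5 = T + 5 T = 6 T$)
$g = 4246$ ($g = 4114 + 6 \cdot 22 = 4114 + 132 = 4246$)
$g k \left(-5\right) 7 = 4246 \cdot 6 \left(-5\right) 7 = 4246 \left(\left(-30\right) 7\right) = 4246 \left(-210\right) = -891660$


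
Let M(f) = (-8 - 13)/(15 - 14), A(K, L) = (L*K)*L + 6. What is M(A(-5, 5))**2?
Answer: 441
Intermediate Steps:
A(K, L) = 6 + K*L**2 (A(K, L) = (K*L)*L + 6 = K*L**2 + 6 = 6 + K*L**2)
M(f) = -21 (M(f) = -21/1 = -21*1 = -21)
M(A(-5, 5))**2 = (-21)**2 = 441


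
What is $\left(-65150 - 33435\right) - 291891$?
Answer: $-390476$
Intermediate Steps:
$\left(-65150 - 33435\right) - 291891 = -98585 - 291891 = -390476$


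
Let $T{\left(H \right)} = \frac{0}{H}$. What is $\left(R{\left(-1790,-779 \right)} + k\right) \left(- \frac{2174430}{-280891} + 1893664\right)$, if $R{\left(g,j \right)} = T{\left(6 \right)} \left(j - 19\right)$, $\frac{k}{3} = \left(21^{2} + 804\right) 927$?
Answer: $\frac{1841674449220371630}{280891} \approx 6.5565 \cdot 10^{12}$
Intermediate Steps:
$T{\left(H \right)} = 0$
$k = 3462345$ ($k = 3 \left(21^{2} + 804\right) 927 = 3 \left(441 + 804\right) 927 = 3 \cdot 1245 \cdot 927 = 3 \cdot 1154115 = 3462345$)
$R{\left(g,j \right)} = 0$ ($R{\left(g,j \right)} = 0 \left(j - 19\right) = 0 \left(-19 + j\right) = 0$)
$\left(R{\left(-1790,-779 \right)} + k\right) \left(- \frac{2174430}{-280891} + 1893664\right) = \left(0 + 3462345\right) \left(- \frac{2174430}{-280891} + 1893664\right) = 3462345 \left(\left(-2174430\right) \left(- \frac{1}{280891}\right) + 1893664\right) = 3462345 \left(\frac{2174430}{280891} + 1893664\right) = 3462345 \cdot \frac{531915349054}{280891} = \frac{1841674449220371630}{280891}$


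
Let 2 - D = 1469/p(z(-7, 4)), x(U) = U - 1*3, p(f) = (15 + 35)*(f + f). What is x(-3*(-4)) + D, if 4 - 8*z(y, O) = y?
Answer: 87/275 ≈ 0.31636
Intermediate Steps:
z(y, O) = 1/2 - y/8
p(f) = 100*f (p(f) = 50*(2*f) = 100*f)
x(U) = -3 + U (x(U) = U - 3 = -3 + U)
D = -2388/275 (D = 2 - 1469/(100*(1/2 - 1/8*(-7))) = 2 - 1469/(100*(1/2 + 7/8)) = 2 - 1469/(100*(11/8)) = 2 - 1469/275/2 = 2 - 1469*2/275 = 2 - 1*2938/275 = 2 - 2938/275 = -2388/275 ≈ -8.6836)
x(-3*(-4)) + D = (-3 - 3*(-4)) - 2388/275 = (-3 + 12) - 2388/275 = 9 - 2388/275 = 87/275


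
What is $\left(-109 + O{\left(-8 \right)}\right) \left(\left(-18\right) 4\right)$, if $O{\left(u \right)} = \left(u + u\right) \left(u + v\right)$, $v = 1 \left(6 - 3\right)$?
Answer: $2088$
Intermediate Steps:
$v = 3$ ($v = 1 \cdot 3 = 3$)
$O{\left(u \right)} = 2 u \left(3 + u\right)$ ($O{\left(u \right)} = \left(u + u\right) \left(u + 3\right) = 2 u \left(3 + u\right)$)
$\left(-109 + O{\left(-8 \right)}\right) \left(\left(-18\right) 4\right) = \left(-109 + 2 \left(-8\right) \left(3 - 8\right)\right) \left(\left(-18\right) 4\right) = \left(-109 + 2 \left(-8\right) \left(-5\right)\right) \left(-72\right) = \left(-109 + 80\right) \left(-72\right) = \left(-29\right) \left(-72\right) = 2088$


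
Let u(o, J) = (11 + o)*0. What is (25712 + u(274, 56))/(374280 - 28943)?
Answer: 25712/345337 ≈ 0.074455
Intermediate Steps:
u(o, J) = 0
(25712 + u(274, 56))/(374280 - 28943) = (25712 + 0)/(374280 - 28943) = 25712/345337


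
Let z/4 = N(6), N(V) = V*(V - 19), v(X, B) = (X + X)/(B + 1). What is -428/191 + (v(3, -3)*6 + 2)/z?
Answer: -16310/7449 ≈ -2.1896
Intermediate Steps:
v(X, B) = 2*X/(1 + B) (v(X, B) = (2*X)/(1 + B) = 2*X/(1 + B))
N(V) = V*(-19 + V)
z = -312 (z = 4*(6*(-19 + 6)) = 4*(6*(-13)) = 4*(-78) = -312)
-428/191 + (v(3, -3)*6 + 2)/z = -428/191 + ((2*3/(1 - 3))*6 + 2)/(-312) = -428*1/191 + ((2*3/(-2))*6 + 2)*(-1/312) = -428/191 + ((2*3*(-½))*6 + 2)*(-1/312) = -428/191 + (-3*6 + 2)*(-1/312) = -428/191 + (-18 + 2)*(-1/312) = -428/191 - 16*(-1/312) = -428/191 + 2/39 = -16310/7449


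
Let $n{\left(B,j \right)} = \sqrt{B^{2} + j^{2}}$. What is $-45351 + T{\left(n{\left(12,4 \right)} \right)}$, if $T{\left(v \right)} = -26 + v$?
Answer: $-45377 + 4 \sqrt{10} \approx -45364.0$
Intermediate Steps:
$-45351 + T{\left(n{\left(12,4 \right)} \right)} = -45351 - \left(26 - \sqrt{12^{2} + 4^{2}}\right) = -45351 - \left(26 - \sqrt{144 + 16}\right) = -45351 - \left(26 - \sqrt{160}\right) = -45351 - \left(26 - 4 \sqrt{10}\right) = -45377 + 4 \sqrt{10}$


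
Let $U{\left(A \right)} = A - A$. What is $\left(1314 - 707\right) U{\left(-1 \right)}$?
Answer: $0$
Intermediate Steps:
$U{\left(A \right)} = 0$
$\left(1314 - 707\right) U{\left(-1 \right)} = \left(1314 - 707\right) 0 = 607 \cdot 0 = 0$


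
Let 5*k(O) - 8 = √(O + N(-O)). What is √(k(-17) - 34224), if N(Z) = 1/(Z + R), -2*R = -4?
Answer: √(-308857160 + 95*I*√6118)/95 ≈ 0.0022253 + 184.99*I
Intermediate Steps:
R = 2 (R = -½*(-4) = 2)
N(Z) = 1/(2 + Z) (N(Z) = 1/(Z + 2) = 1/(2 + Z))
k(O) = 8/5 + √(O + 1/(2 - O))/5
√(k(-17) - 34224) = √((8/5 + √((-1 - 17*(-2 - 17))/(-2 - 17))/5) - 34224) = √((8/5 + √((-1 - 17*(-19))/(-19))/5) - 34224) = √((8/5 + √(-(-1 + 323)/19)/5) - 34224) = √((8/5 + √(-1/19*322)/5) - 34224) = √((8/5 + √(-322/19)/5) - 34224) = √((8/5 + (I*√6118/19)/5) - 34224) = √((8/5 + I*√6118/95) - 34224) = √(-171112/5 + I*√6118/95)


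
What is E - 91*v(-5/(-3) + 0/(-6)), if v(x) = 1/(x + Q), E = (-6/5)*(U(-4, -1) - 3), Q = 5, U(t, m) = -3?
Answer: -129/20 ≈ -6.4500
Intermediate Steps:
E = 36/5 (E = (-6/5)*(-3 - 3) = -6*⅕*(-6) = -6/5*(-6) = 36/5 ≈ 7.2000)
v(x) = 1/(5 + x) (v(x) = 1/(x + 5) = 1/(5 + x))
E - 91*v(-5/(-3) + 0/(-6)) = 36/5 - 91/(5 + (-5/(-3) + 0/(-6))) = 36/5 - 91/(5 + (-5*(-⅓) + 0*(-⅙))) = 36/5 - 91/(5 + (5/3 + 0)) = 36/5 - 91/(5 + 5/3) = 36/5 - 91/20/3 = 36/5 - 91*3/20 = 36/5 - 273/20 = -129/20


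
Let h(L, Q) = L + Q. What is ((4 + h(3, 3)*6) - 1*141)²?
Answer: 10201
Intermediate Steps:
((4 + h(3, 3)*6) - 1*141)² = ((4 + (3 + 3)*6) - 1*141)² = ((4 + 6*6) - 141)² = ((4 + 36) - 141)² = (40 - 141)² = (-101)² = 10201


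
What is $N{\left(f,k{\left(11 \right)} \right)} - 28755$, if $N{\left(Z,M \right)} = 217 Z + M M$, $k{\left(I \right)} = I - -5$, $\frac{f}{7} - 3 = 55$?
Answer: $59603$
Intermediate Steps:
$f = 406$ ($f = 21 + 7 \cdot 55 = 21 + 385 = 406$)
$k{\left(I \right)} = 5 + I$ ($k{\left(I \right)} = I + 5 = 5 + I$)
$N{\left(Z,M \right)} = M^{2} + 217 Z$ ($N{\left(Z,M \right)} = 217 Z + M^{2} = M^{2} + 217 Z$)
$N{\left(f,k{\left(11 \right)} \right)} - 28755 = \left(\left(5 + 11\right)^{2} + 217 \cdot 406\right) - 28755 = \left(16^{2} + 88102\right) - 28755 = \left(256 + 88102\right) - 28755 = 88358 - 28755 = 59603$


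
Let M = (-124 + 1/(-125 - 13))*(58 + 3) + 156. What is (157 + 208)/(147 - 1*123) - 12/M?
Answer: 373202969/24536760 ≈ 15.210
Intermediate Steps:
M = -1022365/138 (M = (-124 + 1/(-138))*61 + 156 = (-124 - 1/138)*61 + 156 = -17113/138*61 + 156 = -1043893/138 + 156 = -1022365/138 ≈ -7408.4)
(157 + 208)/(147 - 1*123) - 12/M = (157 + 208)/(147 - 1*123) - 12/(-1022365/138) = 365/(147 - 123) - 12*(-138/1022365) = 365/24 + 1656/1022365 = 373202969/24536760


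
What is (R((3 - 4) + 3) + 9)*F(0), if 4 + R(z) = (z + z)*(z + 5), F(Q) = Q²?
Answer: 0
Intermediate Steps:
R(z) = -4 + 2*z*(5 + z) (R(z) = -4 + (z + z)*(z + 5) = -4 + (2*z)*(5 + z) = -4 + 2*z*(5 + z))
(R((3 - 4) + 3) + 9)*F(0) = ((-4 + 2*((3 - 4) + 3)² + 10*((3 - 4) + 3)) + 9)*0² = ((-4 + 2*(-1 + 3)² + 10*(-1 + 3)) + 9)*0 = ((-4 + 2*2² + 10*2) + 9)*0 = ((-4 + 2*4 + 20) + 9)*0 = ((-4 + 8 + 20) + 9)*0 = (24 + 9)*0 = 33*0 = 0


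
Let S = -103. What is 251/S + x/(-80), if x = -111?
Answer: -8647/8240 ≈ -1.0494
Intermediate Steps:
251/S + x/(-80) = 251/(-103) - 111/(-80) = 251*(-1/103) - 111*(-1/80) = -251/103 + 111/80 = -8647/8240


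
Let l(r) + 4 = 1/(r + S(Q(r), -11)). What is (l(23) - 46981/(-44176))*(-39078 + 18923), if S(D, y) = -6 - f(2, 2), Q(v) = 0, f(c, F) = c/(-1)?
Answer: 4435127905/76304 ≈ 58124.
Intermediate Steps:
f(c, F) = -c (f(c, F) = c*(-1) = -c)
S(D, y) = -4 (S(D, y) = -6 - (-1)*2 = -6 - 1*(-2) = -6 + 2 = -4)
l(r) = -4 + 1/(-4 + r) (l(r) = -4 + 1/(r - 4) = -4 + 1/(-4 + r))
(l(23) - 46981/(-44176))*(-39078 + 18923) = ((17 - 4*23)/(-4 + 23) - 46981/(-44176))*(-39078 + 18923) = ((17 - 92)/19 - 46981*(-1/44176))*(-20155) = ((1/19)*(-75) + 4271/4016)*(-20155) = (-75/19 + 4271/4016)*(-20155) = -220051/76304*(-20155) = 4435127905/76304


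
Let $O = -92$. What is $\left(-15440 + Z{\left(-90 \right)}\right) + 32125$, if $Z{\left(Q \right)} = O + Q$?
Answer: $16503$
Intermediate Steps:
$Z{\left(Q \right)} = -92 + Q$
$\left(-15440 + Z{\left(-90 \right)}\right) + 32125 = \left(-15440 - 182\right) + 32125 = -15622 + 32125 = 16503$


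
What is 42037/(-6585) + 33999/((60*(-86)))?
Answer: -29386289/2265240 ≈ -12.973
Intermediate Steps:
42037/(-6585) + 33999/((60*(-86))) = 42037*(-1/6585) + 33999/(-5160) = -42037/6585 + 33999*(-1/5160) = -42037/6585 - 11333/1720 = -29386289/2265240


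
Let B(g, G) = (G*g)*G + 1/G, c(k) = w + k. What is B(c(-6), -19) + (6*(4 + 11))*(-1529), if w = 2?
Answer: -2642027/19 ≈ -1.3905e+5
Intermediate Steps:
c(k) = 2 + k
B(g, G) = 1/G + g*G² (B(g, G) = g*G² + 1/G = 1/G + g*G²)
B(c(-6), -19) + (6*(4 + 11))*(-1529) = (1 + (2 - 6)*(-19)³)/(-19) + (6*(4 + 11))*(-1529) = -(1 - 4*(-6859))/19 + (6*15)*(-1529) = -(1 + 27436)/19 + 90*(-1529) = -1/19*27437 - 137610 = -27437/19 - 137610 = -2642027/19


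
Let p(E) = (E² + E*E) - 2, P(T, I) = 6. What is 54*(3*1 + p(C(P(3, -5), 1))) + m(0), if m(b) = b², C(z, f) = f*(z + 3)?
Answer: 8802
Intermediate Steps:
C(z, f) = f*(3 + z)
p(E) = -2 + 2*E² (p(E) = (E² + E²) - 2 = 2*E² - 2 = -2 + 2*E²)
54*(3*1 + p(C(P(3, -5), 1))) + m(0) = 54*(3*1 + (-2 + 2*(1*(3 + 6))²)) + 0² = 54*(3 + (-2 + 2*(1*9)²)) + 0 = 54*(3 + (-2 + 2*9²)) + 0 = 54*(3 + (-2 + 2*81)) + 0 = 54*(3 + (-2 + 162)) + 0 = 54*(3 + 160) + 0 = 54*163 + 0 = 8802 + 0 = 8802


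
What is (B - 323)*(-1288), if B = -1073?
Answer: 1798048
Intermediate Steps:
(B - 323)*(-1288) = (-1073 - 323)*(-1288) = -1396*(-1288) = 1798048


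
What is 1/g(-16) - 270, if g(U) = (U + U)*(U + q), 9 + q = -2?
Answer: -233279/864 ≈ -270.00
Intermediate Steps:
q = -11 (q = -9 - 2 = -11)
g(U) = 2*U*(-11 + U) (g(U) = (U + U)*(U - 11) = (2*U)*(-11 + U) = 2*U*(-11 + U))
1/g(-16) - 270 = 1/(2*(-16)*(-11 - 16)) - 270 = 1/(2*(-16)*(-27)) - 270 = 1/864 - 270 = -233279/864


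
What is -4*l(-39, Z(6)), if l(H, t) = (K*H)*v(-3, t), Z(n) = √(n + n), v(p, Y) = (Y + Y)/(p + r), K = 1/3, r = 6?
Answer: 208*√3/3 ≈ 120.09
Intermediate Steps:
K = ⅓ ≈ 0.33333
v(p, Y) = 2*Y/(6 + p) (v(p, Y) = (Y + Y)/(p + 6) = (2*Y)/(6 + p) = 2*Y/(6 + p))
Z(n) = √2*√n (Z(n) = √(2*n) = √2*√n)
l(H, t) = 2*H*t/9 (l(H, t) = (H/3)*(2*t/(6 - 3)) = (H/3)*(2*t/3) = 2*H*t/9)
-4*l(-39, Z(6)) = -8*(-39)*√2*√6/9 = -8*(-39)*2*√3/9 = -(-208)*√3/3 = 208*√3/3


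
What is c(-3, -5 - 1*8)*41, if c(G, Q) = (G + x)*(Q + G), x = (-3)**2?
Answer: -3936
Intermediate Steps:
x = 9
c(G, Q) = (9 + G)*(G + Q) (c(G, Q) = (G + 9)*(Q + G) = (9 + G)*(G + Q))
c(-3, -5 - 1*8)*41 = ((-3)**2 + 9*(-3) + 9*(-5 - 1*8) - 3*(-5 - 1*8))*41 = (9 - 27 + 9*(-5 - 8) - 3*(-5 - 8))*41 = (9 - 27 + 9*(-13) - 3*(-13))*41 = (9 - 27 - 117 + 39)*41 = -96*41 = -3936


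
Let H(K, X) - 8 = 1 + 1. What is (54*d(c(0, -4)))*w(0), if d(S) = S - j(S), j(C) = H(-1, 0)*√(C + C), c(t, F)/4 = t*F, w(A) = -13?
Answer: 0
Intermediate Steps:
c(t, F) = 4*F*t (c(t, F) = 4*(t*F) = 4*(F*t) = 4*F*t)
H(K, X) = 10 (H(K, X) = 8 + (1 + 1) = 8 + 2 = 10)
j(C) = 10*√2*√C (j(C) = 10*√(C + C) = 10*√(2*C) = 10*(√2*√C) = 10*√2*√C)
d(S) = S - 10*√2*√S
(54*d(c(0, -4)))*w(0) = (54*(4*(-4)*0 - 10*√2*√(4*(-4)*0)))*(-13) = (54*(0 - 10*√2*√0))*(-13) = (54*(0 - 10*√2*0))*(-13) = (54*(0 + 0))*(-13) = (54*0)*(-13) = 0*(-13) = 0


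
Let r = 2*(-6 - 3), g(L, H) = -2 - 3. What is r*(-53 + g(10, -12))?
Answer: 1044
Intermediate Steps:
g(L, H) = -5
r = -18 (r = 2*(-9) = -18)
r*(-53 + g(10, -12)) = -18*(-53 - 5) = -18*(-58) = 1044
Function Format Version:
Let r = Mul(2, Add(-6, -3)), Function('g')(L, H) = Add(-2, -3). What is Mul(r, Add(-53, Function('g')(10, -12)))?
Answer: 1044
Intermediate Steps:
Function('g')(L, H) = -5
r = -18 (r = Mul(2, -9) = -18)
Mul(r, Add(-53, Function('g')(10, -12))) = Mul(-18, Add(-53, -5)) = Mul(-18, -58) = 1044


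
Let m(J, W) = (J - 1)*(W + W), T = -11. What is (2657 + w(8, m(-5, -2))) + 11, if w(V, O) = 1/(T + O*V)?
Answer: 482909/181 ≈ 2668.0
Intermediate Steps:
m(J, W) = 2*W*(-1 + J) (m(J, W) = (-1 + J)*(2*W) = 2*W*(-1 + J))
w(V, O) = 1/(-11 + O*V)
(2657 + w(8, m(-5, -2))) + 11 = (2657 + 1/(-11 + (2*(-2)*(-1 - 5))*8)) + 11 = (2657 + 1/(-11 + (2*(-2)*(-6))*8)) + 11 = (2657 + 1/(-11 + 24*8)) + 11 = (2657 + 1/(-11 + 192)) + 11 = (2657 + 1/181) + 11 = 480918/181 + 11 = 482909/181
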